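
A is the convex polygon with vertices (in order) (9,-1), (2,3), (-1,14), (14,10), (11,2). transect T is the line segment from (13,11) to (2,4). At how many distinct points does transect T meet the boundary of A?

The segment meets the boundary at (12.188,10.483).

1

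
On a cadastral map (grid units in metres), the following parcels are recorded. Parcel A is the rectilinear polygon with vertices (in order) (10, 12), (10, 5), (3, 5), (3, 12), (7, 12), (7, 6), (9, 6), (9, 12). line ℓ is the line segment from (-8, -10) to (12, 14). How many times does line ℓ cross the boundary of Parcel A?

The segment meets the boundary at (10,11.6), (9,10.4), (7,8), (4.5,5).

4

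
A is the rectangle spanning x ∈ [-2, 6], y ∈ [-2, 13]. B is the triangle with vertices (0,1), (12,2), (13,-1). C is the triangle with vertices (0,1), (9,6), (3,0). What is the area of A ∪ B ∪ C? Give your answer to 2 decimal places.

136.23

By inclusion–exclusion:
Individual areas: |A| = 120, |B| = 18.5, |C| = 12.
|A∩B| = 4.2692.
|A∩C| = 10.
|B∩C| = 1.7939.
|A∩B∩C| = 1.7939.
|A ∪ B ∪ C| = 150.5 − 16.0632 + 1.7939 = 136.23.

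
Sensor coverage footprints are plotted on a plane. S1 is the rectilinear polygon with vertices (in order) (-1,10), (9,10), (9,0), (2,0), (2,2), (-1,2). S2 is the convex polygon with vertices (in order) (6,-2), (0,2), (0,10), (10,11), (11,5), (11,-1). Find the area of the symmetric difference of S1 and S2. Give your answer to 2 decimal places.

|S1| = 94, |S2| = 120.5, |S1∩S2| = 85.6667.
|S1 △ S2| = |S1| + |S2| − 2·|S1∩S2| = 94 + 120.5 − 171.3333 = 43.17.

43.17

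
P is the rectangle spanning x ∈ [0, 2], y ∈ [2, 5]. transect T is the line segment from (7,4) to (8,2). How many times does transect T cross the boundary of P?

The segment lies entirely outside P and never meets its boundary.

0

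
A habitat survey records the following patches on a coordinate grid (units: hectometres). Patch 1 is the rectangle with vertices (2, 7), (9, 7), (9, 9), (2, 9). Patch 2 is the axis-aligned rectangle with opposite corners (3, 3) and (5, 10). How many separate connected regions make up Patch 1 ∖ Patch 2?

Patch 1 ∖ Patch 2 splits into 2 disjoint pieces (area 8, area 2).

2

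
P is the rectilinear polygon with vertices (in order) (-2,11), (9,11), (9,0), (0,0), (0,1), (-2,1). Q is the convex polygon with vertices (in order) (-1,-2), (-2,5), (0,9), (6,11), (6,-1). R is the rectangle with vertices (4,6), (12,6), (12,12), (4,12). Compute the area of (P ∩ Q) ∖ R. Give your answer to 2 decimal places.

|P ∩ Q| = 70.8571.
|(P ∩ Q) ∩ R| = 9.3333.
|(P ∩ Q) ∖ R| = 70.8571 − 9.3333 = 61.52.

61.52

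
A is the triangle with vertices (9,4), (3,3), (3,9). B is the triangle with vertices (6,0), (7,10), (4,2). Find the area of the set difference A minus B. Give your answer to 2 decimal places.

|A| = 18, |A∩B| = 4.1668.
|A ∖ B| = |A| − |A∩B| = 18 − 4.1668 = 13.83.

13.83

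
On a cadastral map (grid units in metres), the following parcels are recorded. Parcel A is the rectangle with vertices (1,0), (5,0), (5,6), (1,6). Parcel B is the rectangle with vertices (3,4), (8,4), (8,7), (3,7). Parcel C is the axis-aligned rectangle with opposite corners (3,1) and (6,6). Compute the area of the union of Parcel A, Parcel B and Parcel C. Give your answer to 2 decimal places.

By inclusion–exclusion:
Individual areas: |Parcel A| = 24, |Parcel B| = 15, |Parcel C| = 15.
|Parcel A∩Parcel B|: x∈[3,5], y∈[4,6] → 2·2 = 4.
|Parcel A∩Parcel C|: x∈[3,5], y∈[1,6] → 2·5 = 10.
|Parcel B∩Parcel C|: x∈[3,6], y∈[4,6] → 3·2 = 6.
|Parcel A∩Parcel B∩Parcel C| = 4.
|Parcel A ∪ Parcel B ∪ Parcel C| = 54 − 20 + 4 = 38.00.

38.00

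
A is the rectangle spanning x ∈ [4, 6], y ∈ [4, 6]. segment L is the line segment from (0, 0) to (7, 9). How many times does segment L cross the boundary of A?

2

The segment meets the boundary at (4.667,6), (4,5.143).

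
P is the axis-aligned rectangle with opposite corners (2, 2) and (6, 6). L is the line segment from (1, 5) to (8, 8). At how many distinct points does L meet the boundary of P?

The segment meets the boundary at (3.333,6), (2,5.429).

2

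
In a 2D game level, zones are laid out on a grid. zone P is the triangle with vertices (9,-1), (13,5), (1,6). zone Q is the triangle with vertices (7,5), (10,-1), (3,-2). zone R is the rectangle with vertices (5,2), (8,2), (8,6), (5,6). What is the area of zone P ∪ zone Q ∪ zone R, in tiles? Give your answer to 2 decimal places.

By inclusion–exclusion:
Individual areas: |zone P| = 38, |zone Q| = 22.5, |zone R| = 12.
|zone P∩zone Q| = 10.2619.
|zone P∩zone R| = 10.4821.
|zone Q∩zone R| = 4.5714.
|zone P∩zone Q∩zone R| = 4.5476.
|zone P ∪ zone Q ∪ zone R| = 72.5 − 25.3155 + 4.5476 = 51.73.

51.73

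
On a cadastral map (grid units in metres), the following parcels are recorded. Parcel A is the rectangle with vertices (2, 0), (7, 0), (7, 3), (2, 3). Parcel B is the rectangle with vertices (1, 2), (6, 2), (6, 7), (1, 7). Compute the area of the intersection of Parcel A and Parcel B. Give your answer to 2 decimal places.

4.00

|Parcel A∩Parcel B|: x∈[2,6], y∈[2,3] → 4·1 = 4.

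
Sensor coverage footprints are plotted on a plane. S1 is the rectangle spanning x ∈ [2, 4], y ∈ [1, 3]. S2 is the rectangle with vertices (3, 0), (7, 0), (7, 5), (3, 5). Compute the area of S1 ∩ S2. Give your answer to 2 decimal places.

2.00

|S1∩S2|: x∈[3,4], y∈[1,3] → 1·2 = 2.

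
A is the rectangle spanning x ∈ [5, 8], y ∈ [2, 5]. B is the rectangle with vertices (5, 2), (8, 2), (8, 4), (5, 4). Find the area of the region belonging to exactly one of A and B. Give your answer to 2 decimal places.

|A∩B|: x∈[5,8], y∈[2,4] → 3·2 = 6.
|A △ B| = |A| + |B| − 2·|A∩B| = 9 + 6 − 12 = 3.00.

3.00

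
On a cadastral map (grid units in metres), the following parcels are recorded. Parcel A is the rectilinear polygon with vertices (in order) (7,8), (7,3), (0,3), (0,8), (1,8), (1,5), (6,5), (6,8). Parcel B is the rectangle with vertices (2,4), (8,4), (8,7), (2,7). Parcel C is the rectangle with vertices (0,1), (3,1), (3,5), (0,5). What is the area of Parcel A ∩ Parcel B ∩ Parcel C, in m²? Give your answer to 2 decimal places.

1.00

The intersection is the polygon with vertices (2,4), (2,5), (3,5), (3,4).
By the shoelace formula its area is 1.00.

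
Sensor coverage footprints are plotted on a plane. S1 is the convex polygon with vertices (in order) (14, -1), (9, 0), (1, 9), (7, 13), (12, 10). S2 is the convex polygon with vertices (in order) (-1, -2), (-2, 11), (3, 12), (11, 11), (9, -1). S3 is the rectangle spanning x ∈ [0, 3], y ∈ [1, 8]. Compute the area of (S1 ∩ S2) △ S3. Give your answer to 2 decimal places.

|S1 ∩ S2| = 63.342.
|(S1 ∩ S2) ∩ S3| = 0.6944.
|(S1 ∩ S2) △ S3| = 63.342 + 21 − 1.3889 = 82.95.

82.95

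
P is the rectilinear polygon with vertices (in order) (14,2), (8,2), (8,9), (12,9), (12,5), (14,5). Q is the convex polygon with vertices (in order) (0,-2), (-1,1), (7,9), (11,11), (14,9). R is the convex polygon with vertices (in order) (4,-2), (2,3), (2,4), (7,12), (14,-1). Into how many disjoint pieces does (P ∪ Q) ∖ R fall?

2

(P ∪ Q) ∖ R splits into 2 disjoint pieces (area 12.2174, area 24.5574).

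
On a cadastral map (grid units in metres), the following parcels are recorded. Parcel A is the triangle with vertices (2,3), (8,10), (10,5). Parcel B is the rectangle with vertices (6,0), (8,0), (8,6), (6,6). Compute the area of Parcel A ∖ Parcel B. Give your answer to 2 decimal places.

|Parcel A| = 22, |Parcel A∩Parcel B| = 3.5.
|Parcel A ∖ Parcel B| = |Parcel A| − |Parcel A∩Parcel B| = 22 − 3.5 = 18.50.

18.50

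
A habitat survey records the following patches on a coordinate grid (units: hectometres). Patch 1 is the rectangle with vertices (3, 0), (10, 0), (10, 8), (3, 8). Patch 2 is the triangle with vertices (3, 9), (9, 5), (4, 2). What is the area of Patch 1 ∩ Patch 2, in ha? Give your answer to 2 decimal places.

The intersection is the polygon with vertices (4.5,8), (9,5), (4,2), (3.143,8).
By the shoelace formula its area is 18.32.

18.32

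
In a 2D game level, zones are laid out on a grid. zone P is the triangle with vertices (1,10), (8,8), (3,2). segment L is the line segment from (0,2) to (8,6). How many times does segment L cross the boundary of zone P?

The segment meets the boundary at (5.143,4.571), (2.667,3.333).

2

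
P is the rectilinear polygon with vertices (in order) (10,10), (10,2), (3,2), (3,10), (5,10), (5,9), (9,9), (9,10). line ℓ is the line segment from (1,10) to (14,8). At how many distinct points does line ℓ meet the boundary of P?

The segment meets the boundary at (10,8.615), (7.5,9), (5,9.385), (3,9.692).

4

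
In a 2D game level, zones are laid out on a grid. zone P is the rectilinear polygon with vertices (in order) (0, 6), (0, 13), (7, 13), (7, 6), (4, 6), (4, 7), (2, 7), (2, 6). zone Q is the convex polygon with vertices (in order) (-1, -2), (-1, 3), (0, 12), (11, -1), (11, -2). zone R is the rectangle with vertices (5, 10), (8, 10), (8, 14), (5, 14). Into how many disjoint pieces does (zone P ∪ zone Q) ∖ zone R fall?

1

(zone P ∪ zone Q) ∖ zone R is a single connected region.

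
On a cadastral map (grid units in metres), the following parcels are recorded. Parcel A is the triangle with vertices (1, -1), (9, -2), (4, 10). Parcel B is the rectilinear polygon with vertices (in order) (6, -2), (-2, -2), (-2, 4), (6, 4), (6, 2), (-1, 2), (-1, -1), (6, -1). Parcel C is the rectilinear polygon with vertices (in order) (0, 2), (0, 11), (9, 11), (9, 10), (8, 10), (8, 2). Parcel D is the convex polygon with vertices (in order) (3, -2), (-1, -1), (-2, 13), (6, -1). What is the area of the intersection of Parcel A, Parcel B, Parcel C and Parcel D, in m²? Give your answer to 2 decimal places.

3.25

The intersection is the polygon with vertices (1.818,2), (2.364,4), (3.143,4), (4.286,2).
By the shoelace formula its area is 3.25.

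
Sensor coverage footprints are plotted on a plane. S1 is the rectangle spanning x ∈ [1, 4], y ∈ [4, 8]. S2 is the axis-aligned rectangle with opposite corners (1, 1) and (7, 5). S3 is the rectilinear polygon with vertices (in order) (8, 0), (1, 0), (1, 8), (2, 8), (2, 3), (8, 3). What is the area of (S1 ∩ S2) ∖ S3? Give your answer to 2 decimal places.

|S1 ∩ S2| = 3.
|(S1 ∩ S2) ∩ S3| = 1.
|(S1 ∩ S2) ∖ S3| = 3 − 1 = 2.00.

2.00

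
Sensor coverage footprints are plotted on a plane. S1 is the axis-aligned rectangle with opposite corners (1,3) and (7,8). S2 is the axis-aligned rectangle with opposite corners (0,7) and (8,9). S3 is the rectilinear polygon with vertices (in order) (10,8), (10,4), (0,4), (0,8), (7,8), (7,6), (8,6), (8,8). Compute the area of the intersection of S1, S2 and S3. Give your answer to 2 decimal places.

6.00

The intersection is the polygon with vertices (7,8), (7,7), (1,7), (1,8).
By the shoelace formula its area is 6.00.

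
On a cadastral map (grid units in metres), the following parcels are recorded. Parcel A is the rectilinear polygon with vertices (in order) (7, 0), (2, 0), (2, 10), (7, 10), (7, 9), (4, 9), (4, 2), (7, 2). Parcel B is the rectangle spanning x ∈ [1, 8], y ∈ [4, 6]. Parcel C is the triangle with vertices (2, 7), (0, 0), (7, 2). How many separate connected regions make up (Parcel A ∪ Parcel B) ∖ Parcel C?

3

(Parcel A ∪ Parcel B) ∖ Parcel C splits into 3 disjoint pieces (area 6.4286, area 0.8571, area 18.5).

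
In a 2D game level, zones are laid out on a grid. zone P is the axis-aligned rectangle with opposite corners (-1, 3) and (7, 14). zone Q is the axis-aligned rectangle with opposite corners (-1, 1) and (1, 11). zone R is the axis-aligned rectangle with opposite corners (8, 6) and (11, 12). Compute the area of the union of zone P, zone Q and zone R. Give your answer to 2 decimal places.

110.00

By inclusion–exclusion:
Individual areas: |zone P| = 88, |zone Q| = 20, |zone R| = 18.
|zone P∩zone Q|: x∈[-1,1], y∈[3,11] → 2·8 = 16.
|zone P∩zone R| = 0 (no overlap).
|zone Q∩zone R| = 0 (no overlap).
|zone P∩zone Q∩zone R| = 0.
|zone P ∪ zone Q ∪ zone R| = 126 − 16 + 0 = 110.00.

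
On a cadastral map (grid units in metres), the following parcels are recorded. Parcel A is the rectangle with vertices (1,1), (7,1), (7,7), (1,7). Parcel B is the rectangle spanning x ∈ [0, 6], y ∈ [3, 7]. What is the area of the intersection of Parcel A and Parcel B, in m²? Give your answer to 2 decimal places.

20.00

|Parcel A∩Parcel B|: x∈[1,6], y∈[3,7] → 5·4 = 20.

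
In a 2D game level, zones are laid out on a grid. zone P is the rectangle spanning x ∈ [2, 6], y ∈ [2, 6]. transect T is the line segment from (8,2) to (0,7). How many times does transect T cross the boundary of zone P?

2

The segment meets the boundary at (2,5.75), (6,3.25).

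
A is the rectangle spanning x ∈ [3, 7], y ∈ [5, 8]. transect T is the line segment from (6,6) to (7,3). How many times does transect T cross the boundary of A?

The segment meets the boundary at (6.333,5).

1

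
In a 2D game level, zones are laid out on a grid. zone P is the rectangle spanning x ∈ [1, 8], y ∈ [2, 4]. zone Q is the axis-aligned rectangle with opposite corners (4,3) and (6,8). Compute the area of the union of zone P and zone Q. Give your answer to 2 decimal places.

By inclusion–exclusion:
Individual areas: |zone P| = 14, |zone Q| = 10.
|zone P∩zone Q|: x∈[4,6], y∈[3,4] → 2·1 = 2.
|zone P ∪ zone Q| = 24 − 2 = 22.00.

22.00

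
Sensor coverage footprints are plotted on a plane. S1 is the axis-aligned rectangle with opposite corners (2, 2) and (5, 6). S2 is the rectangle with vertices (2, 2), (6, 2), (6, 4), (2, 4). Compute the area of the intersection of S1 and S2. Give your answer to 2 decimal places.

|S1∩S2|: x∈[2,5], y∈[2,4] → 3·2 = 6.

6.00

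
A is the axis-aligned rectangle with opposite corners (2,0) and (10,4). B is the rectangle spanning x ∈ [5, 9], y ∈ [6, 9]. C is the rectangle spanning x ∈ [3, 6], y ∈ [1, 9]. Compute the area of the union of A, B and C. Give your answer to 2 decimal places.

By inclusion–exclusion:
Individual areas: |A| = 32, |B| = 12, |C| = 24.
|A∩B| = 0 (no overlap).
|A∩C|: x∈[3,6], y∈[1,4] → 3·3 = 9.
|B∩C|: x∈[5,6], y∈[6,9] → 1·3 = 3.
|A∩B∩C| = 0.
|A ∪ B ∪ C| = 68 − 12 + 0 = 56.00.

56.00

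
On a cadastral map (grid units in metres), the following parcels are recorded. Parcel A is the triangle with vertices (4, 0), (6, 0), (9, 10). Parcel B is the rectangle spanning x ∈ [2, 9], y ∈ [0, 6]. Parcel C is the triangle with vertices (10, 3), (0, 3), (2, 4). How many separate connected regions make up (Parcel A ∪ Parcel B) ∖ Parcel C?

2

(Parcel A ∪ Parcel B) ∖ Parcel C splits into 2 disjoint pieces (area 21, area 18.6625).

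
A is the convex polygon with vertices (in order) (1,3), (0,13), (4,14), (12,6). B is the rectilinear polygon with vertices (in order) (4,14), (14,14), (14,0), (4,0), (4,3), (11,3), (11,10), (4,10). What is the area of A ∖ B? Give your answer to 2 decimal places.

|A| = 76.5, |A∩B| = 8.6364.
|A ∖ B| = |A| − |A∩B| = 76.5 − 8.6364 = 67.86.

67.86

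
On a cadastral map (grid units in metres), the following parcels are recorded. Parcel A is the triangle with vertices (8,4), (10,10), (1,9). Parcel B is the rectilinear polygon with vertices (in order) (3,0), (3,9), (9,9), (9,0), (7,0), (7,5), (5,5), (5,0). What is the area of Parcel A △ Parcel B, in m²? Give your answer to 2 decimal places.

|Parcel A| = 26, |Parcel B| = 44, |Parcel A∩Parcel B| = 19.5143.
|Parcel A △ Parcel B| = |Parcel A| + |Parcel B| − 2·|Parcel A∩Parcel B| = 26 + 44 − 39.0286 = 30.97.

30.97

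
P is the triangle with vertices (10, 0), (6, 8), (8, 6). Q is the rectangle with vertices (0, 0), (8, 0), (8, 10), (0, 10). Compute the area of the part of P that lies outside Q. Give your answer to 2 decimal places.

2.00

|P| = 4, |P∩Q| = 2.
|P ∖ Q| = |P| − |P∩Q| = 4 − 2 = 2.00.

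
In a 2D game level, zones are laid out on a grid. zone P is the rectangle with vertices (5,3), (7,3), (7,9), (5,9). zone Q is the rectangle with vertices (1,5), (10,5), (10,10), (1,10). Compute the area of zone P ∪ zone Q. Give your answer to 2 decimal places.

49.00

By inclusion–exclusion:
Individual areas: |zone P| = 12, |zone Q| = 45.
|zone P∩zone Q|: x∈[5,7], y∈[5,9] → 2·4 = 8.
|zone P ∪ zone Q| = 57 − 8 = 49.00.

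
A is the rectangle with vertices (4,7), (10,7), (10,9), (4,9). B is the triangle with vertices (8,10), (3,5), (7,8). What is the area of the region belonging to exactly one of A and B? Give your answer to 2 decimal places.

11.33

|A| = 12, |B| = 2.5, |A∩B| = 1.5833.
|A △ B| = |A| + |B| − 2·|A∩B| = 12 + 2.5 − 3.1667 = 11.33.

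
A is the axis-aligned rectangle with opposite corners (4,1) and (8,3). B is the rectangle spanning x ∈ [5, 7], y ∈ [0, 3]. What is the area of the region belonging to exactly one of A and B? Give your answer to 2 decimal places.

6.00

|A∩B|: x∈[5,7], y∈[1,3] → 2·2 = 4.
|A △ B| = |A| + |B| − 2·|A∩B| = 8 + 6 − 8 = 6.00.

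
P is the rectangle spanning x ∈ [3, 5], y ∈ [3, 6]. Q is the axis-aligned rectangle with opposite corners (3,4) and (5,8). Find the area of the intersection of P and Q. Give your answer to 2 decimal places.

|P∩Q|: x∈[3,5], y∈[4,6] → 2·2 = 4.

4.00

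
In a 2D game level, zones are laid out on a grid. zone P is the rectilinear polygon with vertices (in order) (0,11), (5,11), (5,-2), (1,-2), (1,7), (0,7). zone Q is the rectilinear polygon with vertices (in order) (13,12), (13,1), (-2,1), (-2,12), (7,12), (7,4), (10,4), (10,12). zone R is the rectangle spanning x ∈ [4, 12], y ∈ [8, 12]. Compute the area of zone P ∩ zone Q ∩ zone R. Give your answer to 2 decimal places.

3.00

The intersection is the polygon with vertices (5,8), (4,8), (4,11), (5,11).
By the shoelace formula its area is 3.00.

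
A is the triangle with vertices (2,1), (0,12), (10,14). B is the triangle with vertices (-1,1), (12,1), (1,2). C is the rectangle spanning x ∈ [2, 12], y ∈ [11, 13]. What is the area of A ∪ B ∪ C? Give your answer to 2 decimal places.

70.54

By inclusion–exclusion:
Individual areas: |A| = 57, |B| = 6.5, |C| = 20.
|A∩B| = 0.3172.
|A∩C| = 12.6385.
|B∩C| = 0.
|A∩B∩C| = 0.
|A ∪ B ∪ C| = 83.5 − 12.9557 + 0 = 70.54.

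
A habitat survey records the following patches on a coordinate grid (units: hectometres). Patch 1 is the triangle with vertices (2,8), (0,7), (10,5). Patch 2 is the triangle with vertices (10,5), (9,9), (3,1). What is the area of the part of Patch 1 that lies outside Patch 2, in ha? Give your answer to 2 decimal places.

6.05

|Patch 1| = 7, |Patch 1∩Patch 2| = 0.9502.
|Patch 1 ∖ Patch 2| = |Patch 1| − |Patch 1∩Patch 2| = 7 − 0.9502 = 6.05.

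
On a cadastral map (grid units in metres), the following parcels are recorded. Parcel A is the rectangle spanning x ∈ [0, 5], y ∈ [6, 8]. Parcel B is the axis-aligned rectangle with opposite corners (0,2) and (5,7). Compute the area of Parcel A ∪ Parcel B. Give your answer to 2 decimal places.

30.00

By inclusion–exclusion:
Individual areas: |Parcel A| = 10, |Parcel B| = 25.
|Parcel A∩Parcel B|: x∈[0,5], y∈[6,7] → 5·1 = 5.
|Parcel A ∪ Parcel B| = 35 − 5 = 30.00.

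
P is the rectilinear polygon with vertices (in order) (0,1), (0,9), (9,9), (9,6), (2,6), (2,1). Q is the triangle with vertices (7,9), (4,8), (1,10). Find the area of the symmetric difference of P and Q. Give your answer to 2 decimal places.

37.00

|P| = 37, |Q| = 4.5, |P∩Q| = 2.25.
|P △ Q| = |P| + |Q| − 2·|P∩Q| = 37 + 4.5 − 4.5 = 37.00.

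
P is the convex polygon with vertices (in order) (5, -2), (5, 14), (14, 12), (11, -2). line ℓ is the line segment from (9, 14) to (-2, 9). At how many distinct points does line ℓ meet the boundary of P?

The segment meets the boundary at (5,12.182), (7.687,13.403).

2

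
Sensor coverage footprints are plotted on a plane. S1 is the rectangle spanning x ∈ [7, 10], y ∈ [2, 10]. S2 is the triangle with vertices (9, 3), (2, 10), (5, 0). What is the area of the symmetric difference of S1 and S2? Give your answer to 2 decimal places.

|S1| = 24, |S2| = 24.5, |S1∩S2| = 3.3333.
|S1 △ S2| = |S1| + |S2| − 2·|S1∩S2| = 24 + 24.5 − 6.6667 = 41.83.

41.83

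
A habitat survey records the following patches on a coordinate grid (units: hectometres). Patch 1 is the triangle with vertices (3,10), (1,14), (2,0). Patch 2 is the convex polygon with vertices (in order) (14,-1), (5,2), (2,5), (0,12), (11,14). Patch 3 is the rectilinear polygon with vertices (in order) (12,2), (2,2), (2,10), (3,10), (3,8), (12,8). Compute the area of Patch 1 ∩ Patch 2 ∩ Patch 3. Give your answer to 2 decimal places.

3.86

The intersection is the polygon with vertices (2.454,4.545), (2,5), (2,10), (3,10).
By the shoelace formula its area is 3.86.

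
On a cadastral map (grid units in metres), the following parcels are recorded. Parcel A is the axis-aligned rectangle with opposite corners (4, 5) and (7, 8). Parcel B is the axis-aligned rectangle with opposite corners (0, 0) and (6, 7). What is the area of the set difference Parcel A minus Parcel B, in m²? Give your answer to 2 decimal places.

|Parcel A∩Parcel B|: x∈[4,6], y∈[5,7] → 2·2 = 4.
|Parcel A| = 9.
|Parcel A ∖ Parcel B| = |Parcel A| − |Parcel A∩Parcel B| = 9 − 4 = 5.00.

5.00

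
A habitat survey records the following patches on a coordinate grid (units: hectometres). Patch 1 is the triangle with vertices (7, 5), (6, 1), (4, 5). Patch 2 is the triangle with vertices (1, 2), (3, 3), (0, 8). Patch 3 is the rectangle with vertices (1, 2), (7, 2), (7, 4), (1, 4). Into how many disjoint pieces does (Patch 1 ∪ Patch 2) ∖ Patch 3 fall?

(Patch 1 ∪ Patch 2) ∖ Patch 3 splits into 3 disjoint pieces (area 2.625, area 0.375, area 3.8).

3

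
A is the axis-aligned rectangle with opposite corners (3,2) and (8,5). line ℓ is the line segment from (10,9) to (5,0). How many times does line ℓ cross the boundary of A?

The segment meets the boundary at (6.111,2), (7.778,5).

2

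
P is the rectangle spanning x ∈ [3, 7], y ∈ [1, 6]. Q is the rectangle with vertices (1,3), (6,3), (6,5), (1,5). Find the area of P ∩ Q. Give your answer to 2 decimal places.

6.00

|P∩Q|: x∈[3,6], y∈[3,5] → 3·2 = 6.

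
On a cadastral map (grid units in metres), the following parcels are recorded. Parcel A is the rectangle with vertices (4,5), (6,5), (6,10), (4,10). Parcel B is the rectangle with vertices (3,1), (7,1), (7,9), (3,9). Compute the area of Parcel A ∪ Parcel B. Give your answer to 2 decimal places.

34.00

By inclusion–exclusion:
Individual areas: |Parcel A| = 10, |Parcel B| = 32.
|Parcel A∩Parcel B|: x∈[4,6], y∈[5,9] → 2·4 = 8.
|Parcel A ∪ Parcel B| = 42 − 8 = 34.00.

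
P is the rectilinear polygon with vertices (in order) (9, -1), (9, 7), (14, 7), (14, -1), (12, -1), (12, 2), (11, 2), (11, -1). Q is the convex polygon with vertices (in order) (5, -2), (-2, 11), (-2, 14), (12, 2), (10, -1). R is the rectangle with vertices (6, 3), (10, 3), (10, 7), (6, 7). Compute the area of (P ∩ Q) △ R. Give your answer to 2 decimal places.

22.82

|P ∩ Q| = 9.1071.
|(P ∩ Q) ∩ R| = 1.1429.
|(P ∩ Q) △ R| = 9.1071 + 16 − 2.2857 = 22.82.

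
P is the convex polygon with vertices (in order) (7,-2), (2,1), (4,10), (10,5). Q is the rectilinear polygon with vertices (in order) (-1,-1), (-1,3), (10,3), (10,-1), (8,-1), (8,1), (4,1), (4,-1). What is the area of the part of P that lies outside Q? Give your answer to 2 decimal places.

|P| = 54, |P∩Q| = 14.2794.
|P ∖ Q| = |P| − |P∩Q| = 54 − 14.2794 = 39.72.

39.72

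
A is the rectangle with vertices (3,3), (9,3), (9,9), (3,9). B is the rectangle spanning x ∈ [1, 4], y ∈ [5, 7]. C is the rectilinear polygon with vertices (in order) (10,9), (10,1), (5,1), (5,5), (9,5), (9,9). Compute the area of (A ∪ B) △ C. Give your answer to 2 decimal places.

48.00

|A ∪ B| = 40.
|(A ∪ B) ∩ C| = 8.
|(A ∪ B) △ C| = 40 + 24 − 16 = 48.00.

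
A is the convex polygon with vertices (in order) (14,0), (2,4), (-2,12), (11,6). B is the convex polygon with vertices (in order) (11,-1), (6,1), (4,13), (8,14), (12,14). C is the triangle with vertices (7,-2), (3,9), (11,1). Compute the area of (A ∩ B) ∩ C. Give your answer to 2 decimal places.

10.59

The region (A ∩ B) ∩ C is the polygon with vertices (5,7), (11,1), (5.706,2.765).
By the shoelace formula its area is 10.59.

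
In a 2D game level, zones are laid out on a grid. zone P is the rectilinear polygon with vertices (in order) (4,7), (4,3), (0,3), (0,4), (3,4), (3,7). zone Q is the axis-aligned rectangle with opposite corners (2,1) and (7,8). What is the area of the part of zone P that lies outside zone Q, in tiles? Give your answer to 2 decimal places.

2.00

|zone P| = 7, |zone P∩zone Q| = 5.
|zone P ∖ zone Q| = |zone P| − |zone P∩zone Q| = 7 − 5 = 2.00.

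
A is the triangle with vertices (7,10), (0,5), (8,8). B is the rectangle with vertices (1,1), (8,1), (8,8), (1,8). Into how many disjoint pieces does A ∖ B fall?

2

A ∖ B splits into 2 disjoint pieces (area 3.8, area 0.1696).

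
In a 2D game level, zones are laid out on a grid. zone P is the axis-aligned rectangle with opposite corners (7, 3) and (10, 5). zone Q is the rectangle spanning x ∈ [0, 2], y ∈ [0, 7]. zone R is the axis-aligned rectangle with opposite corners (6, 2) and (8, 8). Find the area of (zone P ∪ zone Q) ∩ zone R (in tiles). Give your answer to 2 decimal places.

2.00

The region (zone P ∪ zone Q) ∩ zone R is the polygon with vertices (7,3), (7,5), (8,5), (8,3).
By the shoelace formula its area is 2.00.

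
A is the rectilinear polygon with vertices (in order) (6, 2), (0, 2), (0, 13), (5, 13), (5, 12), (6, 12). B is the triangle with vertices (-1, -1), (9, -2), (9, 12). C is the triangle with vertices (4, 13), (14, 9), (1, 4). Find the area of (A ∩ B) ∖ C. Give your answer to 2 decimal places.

11.72

|A ∩ B| = 14.3115.
|(A ∩ B) ∩ C| = 2.5885.
|(A ∩ B) ∖ C| = 14.3115 − 2.5885 = 11.72.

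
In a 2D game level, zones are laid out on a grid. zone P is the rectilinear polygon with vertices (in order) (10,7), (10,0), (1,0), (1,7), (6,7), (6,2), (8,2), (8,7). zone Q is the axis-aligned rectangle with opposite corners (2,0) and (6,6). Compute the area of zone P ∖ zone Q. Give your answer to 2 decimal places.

29.00

|zone P| = 53, |zone P∩zone Q| = 24.
|zone P ∖ zone Q| = |zone P| − |zone P∩zone Q| = 53 − 24 = 29.00.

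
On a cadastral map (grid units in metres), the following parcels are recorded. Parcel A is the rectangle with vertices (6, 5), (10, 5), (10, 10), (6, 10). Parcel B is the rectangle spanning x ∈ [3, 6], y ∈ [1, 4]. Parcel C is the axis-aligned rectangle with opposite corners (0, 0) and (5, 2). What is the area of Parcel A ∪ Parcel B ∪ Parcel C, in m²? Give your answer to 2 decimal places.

37.00

By inclusion–exclusion:
Individual areas: |Parcel A| = 20, |Parcel B| = 9, |Parcel C| = 10.
|Parcel A∩Parcel B| = 0 (no overlap).
|Parcel A∩Parcel C| = 0 (no overlap).
|Parcel B∩Parcel C|: x∈[3,5], y∈[1,2] → 2·1 = 2.
|Parcel A∩Parcel B∩Parcel C| = 0.
|Parcel A ∪ Parcel B ∪ Parcel C| = 39 − 2 + 0 = 37.00.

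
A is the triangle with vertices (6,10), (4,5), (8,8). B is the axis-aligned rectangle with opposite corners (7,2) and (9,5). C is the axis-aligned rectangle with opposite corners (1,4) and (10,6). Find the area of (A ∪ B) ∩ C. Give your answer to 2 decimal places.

2.47

|A ∪ B| = 13.
|(A ∪ B) ∩ C| = 2.47.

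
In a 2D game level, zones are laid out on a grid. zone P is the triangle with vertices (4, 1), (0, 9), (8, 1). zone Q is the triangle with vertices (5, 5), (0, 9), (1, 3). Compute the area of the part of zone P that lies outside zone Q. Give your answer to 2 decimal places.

|zone P| = 16, |zone P∩zone Q| = 5.6333.
|zone P ∖ zone Q| = |zone P| − |zone P∩zone Q| = 16 − 5.6333 = 10.37.

10.37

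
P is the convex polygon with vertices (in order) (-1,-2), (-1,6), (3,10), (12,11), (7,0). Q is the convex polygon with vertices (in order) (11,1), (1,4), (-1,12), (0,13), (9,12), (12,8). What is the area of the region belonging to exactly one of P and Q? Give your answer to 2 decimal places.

86.12

|P| = 107, |Q| = 109.5, |P∩Q| = 65.1902.
|P △ Q| = |P| + |Q| − 2·|P∩Q| = 107 + 109.5 − 130.3804 = 86.12.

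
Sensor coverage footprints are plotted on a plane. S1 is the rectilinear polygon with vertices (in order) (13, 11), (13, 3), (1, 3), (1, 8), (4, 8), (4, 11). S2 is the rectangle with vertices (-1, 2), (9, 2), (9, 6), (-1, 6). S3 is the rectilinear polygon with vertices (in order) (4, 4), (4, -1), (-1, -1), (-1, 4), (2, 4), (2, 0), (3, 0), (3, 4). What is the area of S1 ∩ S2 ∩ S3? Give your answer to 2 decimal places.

2.00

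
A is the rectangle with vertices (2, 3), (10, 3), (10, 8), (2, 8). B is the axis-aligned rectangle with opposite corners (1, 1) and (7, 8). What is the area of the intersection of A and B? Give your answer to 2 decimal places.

25.00

|A∩B|: x∈[2,7], y∈[3,8] → 5·5 = 25.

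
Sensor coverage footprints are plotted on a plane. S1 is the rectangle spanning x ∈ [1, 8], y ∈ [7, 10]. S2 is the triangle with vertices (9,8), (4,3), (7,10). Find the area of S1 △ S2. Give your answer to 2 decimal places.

22.14

|S1| = 21, |S2| = 10, |S1∩S2| = 4.4286.
|S1 △ S2| = |S1| + |S2| − 2·|S1∩S2| = 21 + 10 − 8.8571 = 22.14.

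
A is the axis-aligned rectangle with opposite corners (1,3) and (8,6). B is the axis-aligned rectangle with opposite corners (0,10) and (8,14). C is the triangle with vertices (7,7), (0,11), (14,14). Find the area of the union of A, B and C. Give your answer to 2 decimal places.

By inclusion–exclusion:
Individual areas: |A| = 21, |B| = 32, |C| = 38.5.
|A∩B| = 0 (no overlap).
|A∩C| = 0.
|B∩C| = 13.9821.
|A∩B∩C| = 0.
|A ∪ B ∪ C| = 91.5 − 13.9821 + 0 = 77.52.

77.52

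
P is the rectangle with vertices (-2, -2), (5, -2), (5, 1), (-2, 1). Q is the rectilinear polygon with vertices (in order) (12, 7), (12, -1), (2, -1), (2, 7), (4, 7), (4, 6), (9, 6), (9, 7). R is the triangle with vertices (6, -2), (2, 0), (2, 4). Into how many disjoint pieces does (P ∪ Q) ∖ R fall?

2

(P ∪ Q) ∖ R splits into 2 disjoint pieces (area 15.75, area 66.6667).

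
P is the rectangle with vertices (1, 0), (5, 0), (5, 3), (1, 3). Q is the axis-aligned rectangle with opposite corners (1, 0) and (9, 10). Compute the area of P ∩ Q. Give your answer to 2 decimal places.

12.00

|P∩Q|: x∈[1,5], y∈[0,3] → 4·3 = 12.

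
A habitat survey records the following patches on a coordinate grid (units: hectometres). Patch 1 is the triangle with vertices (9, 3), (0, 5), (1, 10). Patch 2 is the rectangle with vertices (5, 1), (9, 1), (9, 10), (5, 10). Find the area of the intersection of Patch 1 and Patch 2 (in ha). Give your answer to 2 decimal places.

5.22

The intersection is the polygon with vertices (5,3.889), (5,6.5), (9,3).
By the shoelace formula its area is 5.22.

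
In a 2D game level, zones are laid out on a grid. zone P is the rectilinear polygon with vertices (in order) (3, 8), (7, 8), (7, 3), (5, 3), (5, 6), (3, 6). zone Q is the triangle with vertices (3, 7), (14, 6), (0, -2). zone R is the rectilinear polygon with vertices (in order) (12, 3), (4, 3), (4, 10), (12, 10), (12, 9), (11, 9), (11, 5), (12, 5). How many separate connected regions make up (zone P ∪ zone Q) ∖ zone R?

2

(zone P ∪ zone Q) ∖ zone R splits into 2 disjoint pieces (area 2.5519, area 25.375).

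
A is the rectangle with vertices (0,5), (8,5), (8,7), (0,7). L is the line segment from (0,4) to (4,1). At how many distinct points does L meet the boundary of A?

0

The segment lies entirely outside A and never meets its boundary.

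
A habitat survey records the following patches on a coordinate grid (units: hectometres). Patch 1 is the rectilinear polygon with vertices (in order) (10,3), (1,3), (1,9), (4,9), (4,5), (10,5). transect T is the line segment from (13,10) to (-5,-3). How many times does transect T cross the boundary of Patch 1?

The segment meets the boundary at (3.308,3), (6.077,5).

2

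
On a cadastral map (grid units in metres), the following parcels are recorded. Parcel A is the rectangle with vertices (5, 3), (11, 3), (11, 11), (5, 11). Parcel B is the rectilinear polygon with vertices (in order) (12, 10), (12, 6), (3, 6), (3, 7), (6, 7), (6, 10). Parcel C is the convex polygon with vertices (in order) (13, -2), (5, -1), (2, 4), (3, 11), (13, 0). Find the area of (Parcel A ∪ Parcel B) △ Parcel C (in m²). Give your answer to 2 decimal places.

89.42

|Parcel A ∪ Parcel B| = 54.
|(Parcel A ∪ Parcel B) ∩ Parcel C| = 17.2909.
|(Parcel A ∪ Parcel B) △ Parcel C| = 54 + 70 − 34.5818 = 89.42.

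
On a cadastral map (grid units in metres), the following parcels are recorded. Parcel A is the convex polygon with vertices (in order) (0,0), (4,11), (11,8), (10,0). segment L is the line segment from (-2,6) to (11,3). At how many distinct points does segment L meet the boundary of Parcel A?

2

The segment meets the boundary at (10.393,3.14), (1.858,5.11).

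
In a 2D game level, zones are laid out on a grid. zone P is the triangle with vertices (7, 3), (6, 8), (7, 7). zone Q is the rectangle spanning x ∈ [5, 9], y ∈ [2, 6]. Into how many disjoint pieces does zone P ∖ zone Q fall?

1

zone P ∖ zone Q is a single connected region.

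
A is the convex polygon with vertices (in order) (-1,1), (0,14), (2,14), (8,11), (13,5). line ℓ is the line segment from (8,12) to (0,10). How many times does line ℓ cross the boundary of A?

1

The segment meets the boundary at (6.667,11.667).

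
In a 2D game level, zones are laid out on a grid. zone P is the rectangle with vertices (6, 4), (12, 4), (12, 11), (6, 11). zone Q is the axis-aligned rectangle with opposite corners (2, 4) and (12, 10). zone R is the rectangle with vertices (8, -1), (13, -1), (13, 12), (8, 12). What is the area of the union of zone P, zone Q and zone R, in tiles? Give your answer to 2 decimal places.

103.00

By inclusion–exclusion:
Individual areas: |zone P| = 42, |zone Q| = 60, |zone R| = 65.
|zone P∩zone Q|: x∈[6,12], y∈[4,10] → 6·6 = 36.
|zone P∩zone R|: x∈[8,12], y∈[4,11] → 4·7 = 28.
|zone Q∩zone R|: x∈[8,12], y∈[4,10] → 4·6 = 24.
|zone P∩zone Q∩zone R| = 24.
|zone P ∪ zone Q ∪ zone R| = 167 − 88 + 24 = 103.00.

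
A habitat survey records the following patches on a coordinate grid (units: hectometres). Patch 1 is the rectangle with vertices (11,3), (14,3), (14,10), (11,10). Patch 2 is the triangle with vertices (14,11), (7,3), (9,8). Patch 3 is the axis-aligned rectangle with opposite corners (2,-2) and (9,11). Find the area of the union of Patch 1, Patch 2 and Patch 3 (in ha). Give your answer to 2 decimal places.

116.74

By inclusion–exclusion:
Individual areas: |Patch 1| = 21, |Patch 2| = 9.5, |Patch 3| = 91.
|Patch 1∩Patch 2| = 2.047.
|Patch 1∩Patch 3| = 0 (no overlap).
|Patch 2∩Patch 3| = 2.7143.
|Patch 1∩Patch 2∩Patch 3| = 0.
|Patch 1 ∪ Patch 2 ∪ Patch 3| = 121.5 − 4.7613 + 0 = 116.74.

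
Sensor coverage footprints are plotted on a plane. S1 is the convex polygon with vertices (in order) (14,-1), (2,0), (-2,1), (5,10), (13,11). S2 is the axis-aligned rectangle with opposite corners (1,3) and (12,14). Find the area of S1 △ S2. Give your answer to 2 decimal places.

|S1| = 131.5, |S2| = 121, |S1∩S2| = 69.7768.
|S1 △ S2| = |S1| + |S2| − 2·|S1∩S2| = 131.5 + 121 − 139.5536 = 112.95.

112.95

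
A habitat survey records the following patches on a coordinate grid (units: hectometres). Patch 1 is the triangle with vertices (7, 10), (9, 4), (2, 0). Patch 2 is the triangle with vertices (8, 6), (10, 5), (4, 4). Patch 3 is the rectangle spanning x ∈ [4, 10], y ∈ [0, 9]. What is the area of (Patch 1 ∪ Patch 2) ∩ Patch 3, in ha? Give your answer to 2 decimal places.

22.40

The region (Patch 1 ∪ Patch 2) ∩ Patch 3 is the polygon with vertices (10,5), (8.737,4.79), (9,4), (4,1.143), (4,4), (6.5,9), (7.333,9), (8.4,5.8).
By the shoelace formula its area is 22.40.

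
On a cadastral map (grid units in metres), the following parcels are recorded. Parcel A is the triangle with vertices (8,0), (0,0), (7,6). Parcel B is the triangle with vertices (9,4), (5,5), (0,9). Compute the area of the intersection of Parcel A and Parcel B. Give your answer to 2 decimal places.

The intersection is the polygon with vertices (6.371,5.461), (7.163,5.02), (7.261,4.435), (5.645,4.839).
By the shoelace formula its area is 0.86.

0.86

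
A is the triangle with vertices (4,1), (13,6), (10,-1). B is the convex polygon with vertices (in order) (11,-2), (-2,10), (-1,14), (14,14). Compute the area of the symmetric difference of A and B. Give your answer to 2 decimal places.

141.10

|A| = 24, |B| = 152, |A∩B| = 17.4519.
|A △ B| = |A| + |B| − 2·|A∩B| = 24 + 152 − 34.9039 = 141.10.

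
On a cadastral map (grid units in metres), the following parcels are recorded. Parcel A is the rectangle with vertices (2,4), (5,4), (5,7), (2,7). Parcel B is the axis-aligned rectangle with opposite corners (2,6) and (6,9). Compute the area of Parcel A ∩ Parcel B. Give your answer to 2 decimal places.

3.00

|Parcel A∩Parcel B|: x∈[2,5], y∈[6,7] → 3·1 = 3.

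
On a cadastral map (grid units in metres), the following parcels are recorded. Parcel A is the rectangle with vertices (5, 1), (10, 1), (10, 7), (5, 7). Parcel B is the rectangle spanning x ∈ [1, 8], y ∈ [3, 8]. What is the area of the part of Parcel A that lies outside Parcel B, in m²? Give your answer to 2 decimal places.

18.00

|Parcel A∩Parcel B|: x∈[5,8], y∈[3,7] → 3·4 = 12.
|Parcel A| = 30.
|Parcel A ∖ Parcel B| = |Parcel A| − |Parcel A∩Parcel B| = 30 − 12 = 18.00.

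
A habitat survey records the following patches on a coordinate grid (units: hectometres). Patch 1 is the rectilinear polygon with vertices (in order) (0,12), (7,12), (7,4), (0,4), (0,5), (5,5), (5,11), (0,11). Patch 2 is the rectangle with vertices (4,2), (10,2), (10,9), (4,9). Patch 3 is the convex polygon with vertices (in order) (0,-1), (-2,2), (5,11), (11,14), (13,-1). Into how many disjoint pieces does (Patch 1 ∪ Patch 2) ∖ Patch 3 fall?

(Patch 1 ∪ Patch 2) ∖ Patch 3 splits into 2 disjoint pieces (area 0.0714, area 6).

2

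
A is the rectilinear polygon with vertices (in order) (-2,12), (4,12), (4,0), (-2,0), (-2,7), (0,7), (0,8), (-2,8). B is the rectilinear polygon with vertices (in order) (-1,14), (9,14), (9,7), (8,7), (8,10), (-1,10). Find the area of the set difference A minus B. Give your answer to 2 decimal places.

60.00

|A| = 70, |A∩B| = 10.
|A ∖ B| = |A| − |A∩B| = 70 − 10 = 60.00.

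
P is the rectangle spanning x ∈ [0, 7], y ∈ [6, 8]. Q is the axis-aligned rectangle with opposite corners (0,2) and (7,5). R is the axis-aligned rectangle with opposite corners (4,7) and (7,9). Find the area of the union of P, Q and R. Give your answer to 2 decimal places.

38.00

By inclusion–exclusion:
Individual areas: |P| = 14, |Q| = 21, |R| = 6.
|P∩Q| = 0 (no overlap).
|P∩R|: x∈[4,7], y∈[7,8] → 3·1 = 3.
|Q∩R| = 0 (no overlap).
|P∩Q∩R| = 0.
|P ∪ Q ∪ R| = 41 − 3 + 0 = 38.00.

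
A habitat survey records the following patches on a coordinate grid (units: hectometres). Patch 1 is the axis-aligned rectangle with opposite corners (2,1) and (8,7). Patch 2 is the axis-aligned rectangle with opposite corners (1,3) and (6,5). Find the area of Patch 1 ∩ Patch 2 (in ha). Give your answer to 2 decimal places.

|Patch 1∩Patch 2|: x∈[2,6], y∈[3,5] → 4·2 = 8.

8.00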